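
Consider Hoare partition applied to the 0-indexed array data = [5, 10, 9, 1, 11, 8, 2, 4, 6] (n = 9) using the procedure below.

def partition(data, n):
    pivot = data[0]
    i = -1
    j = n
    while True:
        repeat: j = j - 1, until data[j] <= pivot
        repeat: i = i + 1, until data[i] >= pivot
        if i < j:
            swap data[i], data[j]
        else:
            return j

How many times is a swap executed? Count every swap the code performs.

pivot = data[0] = 5; i = -1, j = 9
j→7 (data[7]=4≤5), i→0 (data[0]=5≥5); i<j, swap → [4, 10, 9, 1, 11, 8, 2, 5, 6]
j→6 (data[6]=2≤5), i→1 (data[1]=10≥5); i<j, swap → [4, 2, 9, 1, 11, 8, 10, 5, 6]
j→3 (data[3]=1≤5), i→2 (data[2]=9≥5); i<j, swap → [4, 2, 1, 9, 11, 8, 10, 5, 6]
j→2, i→3; i≥j, return j=2. data = [4, 2, 1, 9, 11, 8, 10, 5, 6]

3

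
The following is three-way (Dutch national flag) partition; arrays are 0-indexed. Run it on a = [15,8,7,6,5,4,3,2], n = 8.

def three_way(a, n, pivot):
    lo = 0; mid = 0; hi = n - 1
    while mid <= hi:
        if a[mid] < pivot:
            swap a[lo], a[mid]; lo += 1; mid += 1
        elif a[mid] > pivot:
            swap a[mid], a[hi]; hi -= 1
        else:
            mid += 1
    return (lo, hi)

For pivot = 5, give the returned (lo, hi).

(3, 3)

lo=0 mid=0 hi=7
15>5: swap(0,7), hi=6 ⇒ [2,8,7,6,5,4,3,15]
2<5: swap(0,0), lo=1 mid=1 ⇒ [2,8,7,6,5,4,3,15]
8>5: swap(1,6), hi=5 ⇒ [2,3,7,6,5,4,8,15]
3<5: swap(1,1), lo=2 mid=2 ⇒ [2,3,7,6,5,4,8,15]
7>5: swap(2,5), hi=4 ⇒ [2,3,4,6,5,7,8,15]
4<5: swap(2,2), lo=3 mid=3 ⇒ [2,3,4,6,5,7,8,15]
6>5: swap(3,4), hi=3 ⇒ [2,3,4,5,6,7,8,15]
5=5: mid=4
done. lo=3 hi=3; a=[2,3,4,5,6,7,8,15]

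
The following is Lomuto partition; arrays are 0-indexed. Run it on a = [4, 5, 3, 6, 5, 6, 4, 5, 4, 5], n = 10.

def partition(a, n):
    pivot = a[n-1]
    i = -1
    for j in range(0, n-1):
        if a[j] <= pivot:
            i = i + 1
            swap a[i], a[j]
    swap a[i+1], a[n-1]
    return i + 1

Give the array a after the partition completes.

pivot=5, i=-1
j=0: 4≤5, i=0, swap(0,0) ⇒ [4, 5, 3, 6, 5, 6, 4, 5, 4, 5]
j=1: 5≤5, i=1, swap(1,1) ⇒ [4, 5, 3, 6, 5, 6, 4, 5, 4, 5]
j=2: 3≤5, i=2, swap(2,2) ⇒ [4, 5, 3, 6, 5, 6, 4, 5, 4, 5]
j=3: 6>5, skip
j=4: 5≤5, i=3, swap(3,4) ⇒ [4, 5, 3, 5, 6, 6, 4, 5, 4, 5]
j=5: 6>5, skip
j=6: 4≤5, i=4, swap(4,6) ⇒ [4, 5, 3, 5, 4, 6, 6, 5, 4, 5]
j=7: 5≤5, i=5, swap(5,7) ⇒ [4, 5, 3, 5, 4, 5, 6, 6, 4, 5]
j=8: 4≤5, i=6, swap(6,8) ⇒ [4, 5, 3, 5, 4, 5, 4, 6, 6, 5]
swap(7,9) ⇒ [4, 5, 3, 5, 4, 5, 4, 5, 6, 6]; return 7

[4, 5, 3, 5, 4, 5, 4, 5, 6, 6]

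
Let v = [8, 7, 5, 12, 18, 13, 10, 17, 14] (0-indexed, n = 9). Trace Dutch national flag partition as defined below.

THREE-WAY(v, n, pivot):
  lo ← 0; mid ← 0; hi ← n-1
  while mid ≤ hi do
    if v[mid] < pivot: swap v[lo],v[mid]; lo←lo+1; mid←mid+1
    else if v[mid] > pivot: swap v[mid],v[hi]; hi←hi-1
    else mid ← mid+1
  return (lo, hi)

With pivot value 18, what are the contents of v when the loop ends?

lo=0 mid=0 hi=8
8<18: swap(0,0), lo=1 mid=1 ⇒ [8, 7, 5, 12, 18, 13, 10, 17, 14]
7<18: swap(1,1), lo=2 mid=2 ⇒ [8, 7, 5, 12, 18, 13, 10, 17, 14]
5<18: swap(2,2), lo=3 mid=3 ⇒ [8, 7, 5, 12, 18, 13, 10, 17, 14]
12<18: swap(3,3), lo=4 mid=4 ⇒ [8, 7, 5, 12, 18, 13, 10, 17, 14]
18=18: mid=5
13<18: swap(4,5), lo=5 mid=6 ⇒ [8, 7, 5, 12, 13, 18, 10, 17, 14]
10<18: swap(5,6), lo=6 mid=7 ⇒ [8, 7, 5, 12, 13, 10, 18, 17, 14]
17<18: swap(6,7), lo=7 mid=8 ⇒ [8, 7, 5, 12, 13, 10, 17, 18, 14]
14<18: swap(7,8), lo=8 mid=9 ⇒ [8, 7, 5, 12, 13, 10, 17, 14, 18]
done. lo=8 hi=8; v=[8, 7, 5, 12, 13, 10, 17, 14, 18]

[8, 7, 5, 12, 13, 10, 17, 14, 18]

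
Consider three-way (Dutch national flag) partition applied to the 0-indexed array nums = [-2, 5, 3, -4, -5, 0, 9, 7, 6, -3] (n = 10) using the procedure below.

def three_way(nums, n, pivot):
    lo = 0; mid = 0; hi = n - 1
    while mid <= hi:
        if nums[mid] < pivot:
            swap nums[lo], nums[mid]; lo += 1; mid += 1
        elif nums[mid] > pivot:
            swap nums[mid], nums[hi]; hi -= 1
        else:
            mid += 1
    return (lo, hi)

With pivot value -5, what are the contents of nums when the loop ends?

pivot = -5; lo=0, mid=0, hi=9
nums[mid]=-2>-5: swap nums[0],nums[9]; hi=8 → [-3, 5, 3, -4, -5, 0, 9, 7, 6, -2]
nums[mid]=-3>-5: swap nums[0],nums[8]; hi=7 → [6, 5, 3, -4, -5, 0, 9, 7, -3, -2]
nums[mid]=6>-5: swap nums[0],nums[7]; hi=6 → [7, 5, 3, -4, -5, 0, 9, 6, -3, -2]
nums[mid]=7>-5: swap nums[0],nums[6]; hi=5 → [9, 5, 3, -4, -5, 0, 7, 6, -3, -2]
nums[mid]=9>-5: swap nums[0],nums[5]; hi=4 → [0, 5, 3, -4, -5, 9, 7, 6, -3, -2]
nums[mid]=0>-5: swap nums[0],nums[4]; hi=3 → [-5, 5, 3, -4, 0, 9, 7, 6, -3, -2]
nums[mid]=-5=-5: mid=1
nums[mid]=5>-5: swap nums[1],nums[3]; hi=2 → [-5, -4, 3, 5, 0, 9, 7, 6, -3, -2]
nums[mid]=-4>-5: swap nums[1],nums[2]; hi=1 → [-5, 3, -4, 5, 0, 9, 7, 6, -3, -2]
nums[mid]=3>-5: swap nums[1],nums[1]; hi=0 → [-5, 3, -4, 5, 0, 9, 7, 6, -3, -2]
end: lo=0, hi=0; nums = [-5, 3, -4, 5, 0, 9, 7, 6, -3, -2]

[-5, 3, -4, 5, 0, 9, 7, 6, -3, -2]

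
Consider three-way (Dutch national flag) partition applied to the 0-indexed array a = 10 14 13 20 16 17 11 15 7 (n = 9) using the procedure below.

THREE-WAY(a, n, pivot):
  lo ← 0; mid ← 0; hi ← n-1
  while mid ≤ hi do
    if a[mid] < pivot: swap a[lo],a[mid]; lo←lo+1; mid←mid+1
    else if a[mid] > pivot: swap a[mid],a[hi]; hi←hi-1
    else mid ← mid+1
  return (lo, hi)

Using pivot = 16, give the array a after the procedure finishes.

10 14 13 7 15 11 16 17 20

pivot = 16; lo=0, mid=0, hi=8
a[mid]=10<16: swap a[0],a[0]; lo=1,mid=1 → 10 14 13 20 16 17 11 15 7
a[mid]=14<16: swap a[1],a[1]; lo=2,mid=2 → 10 14 13 20 16 17 11 15 7
a[mid]=13<16: swap a[2],a[2]; lo=3,mid=3 → 10 14 13 20 16 17 11 15 7
a[mid]=20>16: swap a[3],a[8]; hi=7 → 10 14 13 7 16 17 11 15 20
a[mid]=7<16: swap a[3],a[3]; lo=4,mid=4 → 10 14 13 7 16 17 11 15 20
a[mid]=16=16: mid=5
a[mid]=17>16: swap a[5],a[7]; hi=6 → 10 14 13 7 16 15 11 17 20
a[mid]=15<16: swap a[4],a[5]; lo=5,mid=6 → 10 14 13 7 15 16 11 17 20
a[mid]=11<16: swap a[5],a[6]; lo=6,mid=7 → 10 14 13 7 15 11 16 17 20
end: lo=6, hi=6; a = 10 14 13 7 15 11 16 17 20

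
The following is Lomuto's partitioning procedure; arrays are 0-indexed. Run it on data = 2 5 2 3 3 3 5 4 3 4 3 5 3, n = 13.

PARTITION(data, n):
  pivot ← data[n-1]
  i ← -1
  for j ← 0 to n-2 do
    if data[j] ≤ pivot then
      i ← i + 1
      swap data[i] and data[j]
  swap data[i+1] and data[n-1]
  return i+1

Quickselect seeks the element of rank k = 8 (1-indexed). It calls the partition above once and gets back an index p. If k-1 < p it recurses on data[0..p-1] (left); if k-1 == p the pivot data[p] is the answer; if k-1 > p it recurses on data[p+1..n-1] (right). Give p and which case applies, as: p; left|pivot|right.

7; pivot

pivot=3, i=-1
j=0: 2≤3, i=0, swap(0,0) ⇒ 2 5 2 3 3 3 5 4 3 4 3 5 3
j=1: 5>3, skip
j=2: 2≤3, i=1, swap(1,2) ⇒ 2 2 5 3 3 3 5 4 3 4 3 5 3
j=3: 3≤3, i=2, swap(2,3) ⇒ 2 2 3 5 3 3 5 4 3 4 3 5 3
j=4: 3≤3, i=3, swap(3,4) ⇒ 2 2 3 3 5 3 5 4 3 4 3 5 3
j=5: 3≤3, i=4, swap(4,5) ⇒ 2 2 3 3 3 5 5 4 3 4 3 5 3
j=6: 5>3, skip
j=7: 4>3, skip
j=8: 3≤3, i=5, swap(5,8) ⇒ 2 2 3 3 3 3 5 4 5 4 3 5 3
j=9: 4>3, skip
j=10: 3≤3, i=6, swap(6,10) ⇒ 2 2 3 3 3 3 3 4 5 4 5 5 3
j=11: 5>3, skip
swap(7,12) ⇒ 2 2 3 3 3 3 3 3 5 4 5 5 4; return 7
p = 7; k-1 = 7 == 7 ⇒ pivot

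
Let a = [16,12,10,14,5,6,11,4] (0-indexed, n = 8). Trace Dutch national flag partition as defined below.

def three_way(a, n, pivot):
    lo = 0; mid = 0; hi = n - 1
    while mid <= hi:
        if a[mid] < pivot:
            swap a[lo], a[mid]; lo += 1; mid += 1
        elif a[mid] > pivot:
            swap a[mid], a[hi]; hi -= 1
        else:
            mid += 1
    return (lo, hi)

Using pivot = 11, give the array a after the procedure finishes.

[4,10,6,5,11,14,12,16]

lo=0 mid=0 hi=7
16>11: swap(0,7), hi=6 ⇒ [4,12,10,14,5,6,11,16]
4<11: swap(0,0), lo=1 mid=1 ⇒ [4,12,10,14,5,6,11,16]
12>11: swap(1,6), hi=5 ⇒ [4,11,10,14,5,6,12,16]
11=11: mid=2
10<11: swap(1,2), lo=2 mid=3 ⇒ [4,10,11,14,5,6,12,16]
14>11: swap(3,5), hi=4 ⇒ [4,10,11,6,5,14,12,16]
6<11: swap(2,3), lo=3 mid=4 ⇒ [4,10,6,11,5,14,12,16]
5<11: swap(3,4), lo=4 mid=5 ⇒ [4,10,6,5,11,14,12,16]
done. lo=4 hi=4; a=[4,10,6,5,11,14,12,16]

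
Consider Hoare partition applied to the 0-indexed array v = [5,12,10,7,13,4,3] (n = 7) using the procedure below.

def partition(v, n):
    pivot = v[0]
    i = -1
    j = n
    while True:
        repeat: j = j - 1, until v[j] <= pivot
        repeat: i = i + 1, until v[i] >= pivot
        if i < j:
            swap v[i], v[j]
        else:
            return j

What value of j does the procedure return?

1

pivot = v[0] = 5; i = -1, j = 7
j→6 (v[6]=3≤5), i→0 (v[0]=5≥5); i<j, swap → [3,12,10,7,13,4,5]
j→5 (v[5]=4≤5), i→1 (v[1]=12≥5); i<j, swap → [3,4,10,7,13,12,5]
j→1, i→2; i≥j, return j=1. v = [3,4,10,7,13,12,5]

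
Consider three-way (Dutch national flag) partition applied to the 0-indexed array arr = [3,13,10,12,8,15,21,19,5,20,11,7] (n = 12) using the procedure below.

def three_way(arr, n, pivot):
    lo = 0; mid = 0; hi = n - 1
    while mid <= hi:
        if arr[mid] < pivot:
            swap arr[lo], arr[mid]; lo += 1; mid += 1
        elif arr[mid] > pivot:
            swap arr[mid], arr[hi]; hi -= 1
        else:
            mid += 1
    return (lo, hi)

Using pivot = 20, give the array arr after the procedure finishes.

[3,13,10,12,8,15,7,19,5,11,20,21]

pivot = 20; lo=0, mid=0, hi=11
arr[mid]=3<20: swap arr[0],arr[0]; lo=1,mid=1 → [3,13,10,12,8,15,21,19,5,20,11,7]
arr[mid]=13<20: swap arr[1],arr[1]; lo=2,mid=2 → [3,13,10,12,8,15,21,19,5,20,11,7]
arr[mid]=10<20: swap arr[2],arr[2]; lo=3,mid=3 → [3,13,10,12,8,15,21,19,5,20,11,7]
arr[mid]=12<20: swap arr[3],arr[3]; lo=4,mid=4 → [3,13,10,12,8,15,21,19,5,20,11,7]
arr[mid]=8<20: swap arr[4],arr[4]; lo=5,mid=5 → [3,13,10,12,8,15,21,19,5,20,11,7]
arr[mid]=15<20: swap arr[5],arr[5]; lo=6,mid=6 → [3,13,10,12,8,15,21,19,5,20,11,7]
arr[mid]=21>20: swap arr[6],arr[11]; hi=10 → [3,13,10,12,8,15,7,19,5,20,11,21]
arr[mid]=7<20: swap arr[6],arr[6]; lo=7,mid=7 → [3,13,10,12,8,15,7,19,5,20,11,21]
arr[mid]=19<20: swap arr[7],arr[7]; lo=8,mid=8 → [3,13,10,12,8,15,7,19,5,20,11,21]
arr[mid]=5<20: swap arr[8],arr[8]; lo=9,mid=9 → [3,13,10,12,8,15,7,19,5,20,11,21]
arr[mid]=20=20: mid=10
arr[mid]=11<20: swap arr[9],arr[10]; lo=10,mid=11 → [3,13,10,12,8,15,7,19,5,11,20,21]
end: lo=10, hi=10; arr = [3,13,10,12,8,15,7,19,5,11,20,21]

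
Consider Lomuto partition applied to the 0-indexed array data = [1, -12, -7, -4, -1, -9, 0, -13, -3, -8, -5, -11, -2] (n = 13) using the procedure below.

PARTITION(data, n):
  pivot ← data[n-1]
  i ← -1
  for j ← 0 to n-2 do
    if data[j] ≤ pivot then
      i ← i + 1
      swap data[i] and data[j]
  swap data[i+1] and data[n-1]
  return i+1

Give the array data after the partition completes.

[-12, -7, -4, -9, -13, -3, -8, -5, -11, -2, -1, 1, 0]

pivot=-2, i=-1
j=0: 1>-2, skip
j=1: -12≤-2, i=0, swap(0,1) ⇒ [-12, 1, -7, -4, -1, -9, 0, -13, -3, -8, -5, -11, -2]
j=2: -7≤-2, i=1, swap(1,2) ⇒ [-12, -7, 1, -4, -1, -9, 0, -13, -3, -8, -5, -11, -2]
j=3: -4≤-2, i=2, swap(2,3) ⇒ [-12, -7, -4, 1, -1, -9, 0, -13, -3, -8, -5, -11, -2]
j=4: -1>-2, skip
j=5: -9≤-2, i=3, swap(3,5) ⇒ [-12, -7, -4, -9, -1, 1, 0, -13, -3, -8, -5, -11, -2]
j=6: 0>-2, skip
j=7: -13≤-2, i=4, swap(4,7) ⇒ [-12, -7, -4, -9, -13, 1, 0, -1, -3, -8, -5, -11, -2]
j=8: -3≤-2, i=5, swap(5,8) ⇒ [-12, -7, -4, -9, -13, -3, 0, -1, 1, -8, -5, -11, -2]
j=9: -8≤-2, i=6, swap(6,9) ⇒ [-12, -7, -4, -9, -13, -3, -8, -1, 1, 0, -5, -11, -2]
j=10: -5≤-2, i=7, swap(7,10) ⇒ [-12, -7, -4, -9, -13, -3, -8, -5, 1, 0, -1, -11, -2]
j=11: -11≤-2, i=8, swap(8,11) ⇒ [-12, -7, -4, -9, -13, -3, -8, -5, -11, 0, -1, 1, -2]
swap(9,12) ⇒ [-12, -7, -4, -9, -13, -3, -8, -5, -11, -2, -1, 1, 0]; return 9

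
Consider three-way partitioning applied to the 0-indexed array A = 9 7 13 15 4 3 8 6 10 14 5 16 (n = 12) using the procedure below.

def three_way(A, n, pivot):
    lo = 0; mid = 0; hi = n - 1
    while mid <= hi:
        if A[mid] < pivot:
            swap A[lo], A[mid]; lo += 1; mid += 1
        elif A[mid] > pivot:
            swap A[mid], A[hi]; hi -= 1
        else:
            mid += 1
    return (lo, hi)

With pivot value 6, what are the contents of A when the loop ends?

lo=0 mid=0 hi=11
9>6: swap(0,11), hi=10 ⇒ 16 7 13 15 4 3 8 6 10 14 5 9
16>6: swap(0,10), hi=9 ⇒ 5 7 13 15 4 3 8 6 10 14 16 9
5<6: swap(0,0), lo=1 mid=1 ⇒ 5 7 13 15 4 3 8 6 10 14 16 9
7>6: swap(1,9), hi=8 ⇒ 5 14 13 15 4 3 8 6 10 7 16 9
14>6: swap(1,8), hi=7 ⇒ 5 10 13 15 4 3 8 6 14 7 16 9
10>6: swap(1,7), hi=6 ⇒ 5 6 13 15 4 3 8 10 14 7 16 9
6=6: mid=2
13>6: swap(2,6), hi=5 ⇒ 5 6 8 15 4 3 13 10 14 7 16 9
8>6: swap(2,5), hi=4 ⇒ 5 6 3 15 4 8 13 10 14 7 16 9
3<6: swap(1,2), lo=2 mid=3 ⇒ 5 3 6 15 4 8 13 10 14 7 16 9
15>6: swap(3,4), hi=3 ⇒ 5 3 6 4 15 8 13 10 14 7 16 9
4<6: swap(2,3), lo=3 mid=4 ⇒ 5 3 4 6 15 8 13 10 14 7 16 9
done. lo=3 hi=3; A=5 3 4 6 15 8 13 10 14 7 16 9

5 3 4 6 15 8 13 10 14 7 16 9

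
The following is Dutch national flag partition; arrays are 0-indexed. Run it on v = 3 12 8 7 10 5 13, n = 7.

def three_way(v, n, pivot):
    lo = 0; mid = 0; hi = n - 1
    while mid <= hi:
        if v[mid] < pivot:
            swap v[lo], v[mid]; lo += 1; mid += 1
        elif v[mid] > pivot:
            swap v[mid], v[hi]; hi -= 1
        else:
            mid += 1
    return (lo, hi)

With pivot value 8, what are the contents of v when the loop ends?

pivot = 8; lo=0, mid=0, hi=6
v[mid]=3<8: swap v[0],v[0]; lo=1,mid=1 → 3 12 8 7 10 5 13
v[mid]=12>8: swap v[1],v[6]; hi=5 → 3 13 8 7 10 5 12
v[mid]=13>8: swap v[1],v[5]; hi=4 → 3 5 8 7 10 13 12
v[mid]=5<8: swap v[1],v[1]; lo=2,mid=2 → 3 5 8 7 10 13 12
v[mid]=8=8: mid=3
v[mid]=7<8: swap v[2],v[3]; lo=3,mid=4 → 3 5 7 8 10 13 12
v[mid]=10>8: swap v[4],v[4]; hi=3 → 3 5 7 8 10 13 12
end: lo=3, hi=3; v = 3 5 7 8 10 13 12

3 5 7 8 10 13 12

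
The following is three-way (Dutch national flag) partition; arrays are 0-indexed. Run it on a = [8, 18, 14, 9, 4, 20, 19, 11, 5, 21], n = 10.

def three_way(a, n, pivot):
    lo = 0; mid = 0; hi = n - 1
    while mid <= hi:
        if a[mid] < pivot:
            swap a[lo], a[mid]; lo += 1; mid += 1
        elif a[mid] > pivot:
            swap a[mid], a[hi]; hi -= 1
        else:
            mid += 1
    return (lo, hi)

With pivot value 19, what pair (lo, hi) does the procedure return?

lo=0 mid=0 hi=9
8<19: swap(0,0), lo=1 mid=1 ⇒ [8, 18, 14, 9, 4, 20, 19, 11, 5, 21]
18<19: swap(1,1), lo=2 mid=2 ⇒ [8, 18, 14, 9, 4, 20, 19, 11, 5, 21]
14<19: swap(2,2), lo=3 mid=3 ⇒ [8, 18, 14, 9, 4, 20, 19, 11, 5, 21]
9<19: swap(3,3), lo=4 mid=4 ⇒ [8, 18, 14, 9, 4, 20, 19, 11, 5, 21]
4<19: swap(4,4), lo=5 mid=5 ⇒ [8, 18, 14, 9, 4, 20, 19, 11, 5, 21]
20>19: swap(5,9), hi=8 ⇒ [8, 18, 14, 9, 4, 21, 19, 11, 5, 20]
21>19: swap(5,8), hi=7 ⇒ [8, 18, 14, 9, 4, 5, 19, 11, 21, 20]
5<19: swap(5,5), lo=6 mid=6 ⇒ [8, 18, 14, 9, 4, 5, 19, 11, 21, 20]
19=19: mid=7
11<19: swap(6,7), lo=7 mid=8 ⇒ [8, 18, 14, 9, 4, 5, 11, 19, 21, 20]
done. lo=7 hi=7; a=[8, 18, 14, 9, 4, 5, 11, 19, 21, 20]

(7, 7)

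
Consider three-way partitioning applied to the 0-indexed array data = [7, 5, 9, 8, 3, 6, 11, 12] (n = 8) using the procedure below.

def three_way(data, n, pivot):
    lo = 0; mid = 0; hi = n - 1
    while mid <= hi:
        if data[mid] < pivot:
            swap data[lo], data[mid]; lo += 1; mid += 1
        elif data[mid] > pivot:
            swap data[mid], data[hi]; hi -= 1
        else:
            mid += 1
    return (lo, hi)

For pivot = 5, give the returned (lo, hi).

lo=0 mid=0 hi=7
7>5: swap(0,7), hi=6 ⇒ [12, 5, 9, 8, 3, 6, 11, 7]
12>5: swap(0,6), hi=5 ⇒ [11, 5, 9, 8, 3, 6, 12, 7]
11>5: swap(0,5), hi=4 ⇒ [6, 5, 9, 8, 3, 11, 12, 7]
6>5: swap(0,4), hi=3 ⇒ [3, 5, 9, 8, 6, 11, 12, 7]
3<5: swap(0,0), lo=1 mid=1 ⇒ [3, 5, 9, 8, 6, 11, 12, 7]
5=5: mid=2
9>5: swap(2,3), hi=2 ⇒ [3, 5, 8, 9, 6, 11, 12, 7]
8>5: swap(2,2), hi=1 ⇒ [3, 5, 8, 9, 6, 11, 12, 7]
done. lo=1 hi=1; data=[3, 5, 8, 9, 6, 11, 12, 7]

(1, 1)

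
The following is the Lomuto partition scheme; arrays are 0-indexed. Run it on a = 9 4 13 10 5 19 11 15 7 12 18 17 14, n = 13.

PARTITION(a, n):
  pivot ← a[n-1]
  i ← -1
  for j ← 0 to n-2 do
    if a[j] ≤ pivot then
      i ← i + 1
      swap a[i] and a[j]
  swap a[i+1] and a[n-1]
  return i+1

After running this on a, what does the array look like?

9 4 13 10 5 11 7 12 14 15 18 17 19

pivot = a[12] = 14; i = -1
j=0: a[0]=9 ≤ 14 → i=0, swap a[0],a[0] (no change) → 9 4 13 10 5 19 11 15 7 12 18 17 14
j=1: a[1]=4 ≤ 14 → i=1, swap a[1],a[1] (no change) → 9 4 13 10 5 19 11 15 7 12 18 17 14
j=2: a[2]=13 ≤ 14 → i=2, swap a[2],a[2] (no change) → 9 4 13 10 5 19 11 15 7 12 18 17 14
j=3: a[3]=10 ≤ 14 → i=3, swap a[3],a[3] (no change) → 9 4 13 10 5 19 11 15 7 12 18 17 14
j=4: a[4]=5 ≤ 14 → i=4, swap a[4],a[4] (no change) → 9 4 13 10 5 19 11 15 7 12 18 17 14
j=5: a[5]=19 > 14 → no swap
j=6: a[6]=11 ≤ 14 → i=5, swap a[5],a[6] → 9 4 13 10 5 11 19 15 7 12 18 17 14
j=7: a[7]=15 > 14 → no swap
j=8: a[8]=7 ≤ 14 → i=6, swap a[6],a[8] → 9 4 13 10 5 11 7 15 19 12 18 17 14
j=9: a[9]=12 ≤ 14 → i=7, swap a[7],a[9] → 9 4 13 10 5 11 7 12 19 15 18 17 14
j=10: a[10]=18 > 14 → no swap
j=11: a[11]=17 > 14 → no swap
final swap a[8],a[12] → 9 4 13 10 5 11 7 12 14 15 18 17 19; return 8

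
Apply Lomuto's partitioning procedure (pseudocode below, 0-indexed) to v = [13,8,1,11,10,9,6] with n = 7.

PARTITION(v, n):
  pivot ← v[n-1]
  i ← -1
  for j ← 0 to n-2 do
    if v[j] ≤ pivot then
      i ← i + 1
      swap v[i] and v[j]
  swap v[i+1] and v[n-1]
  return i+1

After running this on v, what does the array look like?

pivot=6, i=-1
j=0: 13>6, skip
j=1: 8>6, skip
j=2: 1≤6, i=0, swap(0,2) ⇒ [1,8,13,11,10,9,6]
j=3: 11>6, skip
j=4: 10>6, skip
j=5: 9>6, skip
swap(1,6) ⇒ [1,6,13,11,10,9,8]; return 1

[1,6,13,11,10,9,8]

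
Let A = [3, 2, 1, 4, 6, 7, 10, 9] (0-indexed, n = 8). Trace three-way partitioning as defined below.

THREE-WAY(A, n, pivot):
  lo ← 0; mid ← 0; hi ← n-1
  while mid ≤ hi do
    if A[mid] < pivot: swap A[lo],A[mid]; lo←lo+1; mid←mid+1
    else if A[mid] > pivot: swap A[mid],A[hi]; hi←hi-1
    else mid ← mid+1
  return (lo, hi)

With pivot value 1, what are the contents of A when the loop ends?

lo=0 mid=0 hi=7
3>1: swap(0,7), hi=6 ⇒ [9, 2, 1, 4, 6, 7, 10, 3]
9>1: swap(0,6), hi=5 ⇒ [10, 2, 1, 4, 6, 7, 9, 3]
10>1: swap(0,5), hi=4 ⇒ [7, 2, 1, 4, 6, 10, 9, 3]
7>1: swap(0,4), hi=3 ⇒ [6, 2, 1, 4, 7, 10, 9, 3]
6>1: swap(0,3), hi=2 ⇒ [4, 2, 1, 6, 7, 10, 9, 3]
4>1: swap(0,2), hi=1 ⇒ [1, 2, 4, 6, 7, 10, 9, 3]
1=1: mid=1
2>1: swap(1,1), hi=0 ⇒ [1, 2, 4, 6, 7, 10, 9, 3]
done. lo=0 hi=0; A=[1, 2, 4, 6, 7, 10, 9, 3]

[1, 2, 4, 6, 7, 10, 9, 3]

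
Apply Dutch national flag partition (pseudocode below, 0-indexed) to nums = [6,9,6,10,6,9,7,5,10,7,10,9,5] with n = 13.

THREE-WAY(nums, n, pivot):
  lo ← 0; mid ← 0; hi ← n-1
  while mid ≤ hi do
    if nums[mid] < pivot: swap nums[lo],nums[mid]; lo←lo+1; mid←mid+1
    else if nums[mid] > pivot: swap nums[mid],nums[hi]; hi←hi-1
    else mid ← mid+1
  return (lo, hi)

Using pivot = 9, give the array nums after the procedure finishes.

lo=0 mid=0 hi=12
6<9: swap(0,0), lo=1 mid=1 ⇒ [6,9,6,10,6,9,7,5,10,7,10,9,5]
9=9: mid=2
6<9: swap(1,2), lo=2 mid=3 ⇒ [6,6,9,10,6,9,7,5,10,7,10,9,5]
10>9: swap(3,12), hi=11 ⇒ [6,6,9,5,6,9,7,5,10,7,10,9,10]
5<9: swap(2,3), lo=3 mid=4 ⇒ [6,6,5,9,6,9,7,5,10,7,10,9,10]
6<9: swap(3,4), lo=4 mid=5 ⇒ [6,6,5,6,9,9,7,5,10,7,10,9,10]
9=9: mid=6
7<9: swap(4,6), lo=5 mid=7 ⇒ [6,6,5,6,7,9,9,5,10,7,10,9,10]
5<9: swap(5,7), lo=6 mid=8 ⇒ [6,6,5,6,7,5,9,9,10,7,10,9,10]
10>9: swap(8,11), hi=10 ⇒ [6,6,5,6,7,5,9,9,9,7,10,10,10]
9=9: mid=9
7<9: swap(6,9), lo=7 mid=10 ⇒ [6,6,5,6,7,5,7,9,9,9,10,10,10]
10>9: swap(10,10), hi=9 ⇒ [6,6,5,6,7,5,7,9,9,9,10,10,10]
done. lo=7 hi=9; nums=[6,6,5,6,7,5,7,9,9,9,10,10,10]

[6,6,5,6,7,5,7,9,9,9,10,10,10]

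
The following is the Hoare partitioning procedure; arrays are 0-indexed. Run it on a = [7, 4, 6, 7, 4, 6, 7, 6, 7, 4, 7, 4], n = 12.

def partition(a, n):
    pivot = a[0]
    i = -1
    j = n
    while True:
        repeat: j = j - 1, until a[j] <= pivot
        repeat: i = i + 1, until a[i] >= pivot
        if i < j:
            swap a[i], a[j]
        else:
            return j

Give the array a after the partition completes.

pivot=7
j stops at 11 (4), i stops at 0 (7); swap ⇒ [4, 4, 6, 7, 4, 6, 7, 6, 7, 4, 7, 7]
j stops at 10 (7), i stops at 3 (7); swap ⇒ [4, 4, 6, 7, 4, 6, 7, 6, 7, 4, 7, 7]
j stops at 9 (4), i stops at 6 (7); swap ⇒ [4, 4, 6, 7, 4, 6, 4, 6, 7, 7, 7, 7]
j stops at 8, i stops at 8; i≥j ⇒ return 8. a=[4, 4, 6, 7, 4, 6, 4, 6, 7, 7, 7, 7]

[4, 4, 6, 7, 4, 6, 4, 6, 7, 7, 7, 7]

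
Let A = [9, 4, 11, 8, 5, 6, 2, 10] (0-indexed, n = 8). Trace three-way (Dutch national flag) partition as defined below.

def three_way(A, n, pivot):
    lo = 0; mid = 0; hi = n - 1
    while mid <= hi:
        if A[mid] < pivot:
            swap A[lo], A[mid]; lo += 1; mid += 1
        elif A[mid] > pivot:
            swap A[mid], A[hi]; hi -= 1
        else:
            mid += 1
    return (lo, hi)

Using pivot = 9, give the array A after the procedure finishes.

[4, 2, 8, 5, 6, 9, 10, 11]

lo=0 mid=0 hi=7
9=9: mid=1
4<9: swap(0,1), lo=1 mid=2 ⇒ [4, 9, 11, 8, 5, 6, 2, 10]
11>9: swap(2,7), hi=6 ⇒ [4, 9, 10, 8, 5, 6, 2, 11]
10>9: swap(2,6), hi=5 ⇒ [4, 9, 2, 8, 5, 6, 10, 11]
2<9: swap(1,2), lo=2 mid=3 ⇒ [4, 2, 9, 8, 5, 6, 10, 11]
8<9: swap(2,3), lo=3 mid=4 ⇒ [4, 2, 8, 9, 5, 6, 10, 11]
5<9: swap(3,4), lo=4 mid=5 ⇒ [4, 2, 8, 5, 9, 6, 10, 11]
6<9: swap(4,5), lo=5 mid=6 ⇒ [4, 2, 8, 5, 6, 9, 10, 11]
done. lo=5 hi=5; A=[4, 2, 8, 5, 6, 9, 10, 11]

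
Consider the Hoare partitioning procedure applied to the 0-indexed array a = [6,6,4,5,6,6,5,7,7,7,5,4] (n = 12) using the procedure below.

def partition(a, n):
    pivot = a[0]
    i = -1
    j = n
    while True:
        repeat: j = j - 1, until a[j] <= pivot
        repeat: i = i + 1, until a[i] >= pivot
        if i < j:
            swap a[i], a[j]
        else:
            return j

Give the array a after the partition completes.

[4,5,4,5,5,6,6,7,7,7,6,6]

pivot=6
j stops at 11 (4), i stops at 0 (6); swap ⇒ [4,6,4,5,6,6,5,7,7,7,5,6]
j stops at 10 (5), i stops at 1 (6); swap ⇒ [4,5,4,5,6,6,5,7,7,7,6,6]
j stops at 6 (5), i stops at 4 (6); swap ⇒ [4,5,4,5,5,6,6,7,7,7,6,6]
j stops at 5, i stops at 5; i≥j ⇒ return 5. a=[4,5,4,5,5,6,6,7,7,7,6,6]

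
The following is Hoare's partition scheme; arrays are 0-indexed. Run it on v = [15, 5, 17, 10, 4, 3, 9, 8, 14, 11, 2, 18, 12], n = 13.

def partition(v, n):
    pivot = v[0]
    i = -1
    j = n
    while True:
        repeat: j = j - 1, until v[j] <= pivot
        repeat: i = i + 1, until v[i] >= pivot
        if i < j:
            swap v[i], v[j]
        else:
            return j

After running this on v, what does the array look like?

pivot = v[0] = 15; i = -1, j = 13
j→12 (v[12]=12≤15), i→0 (v[0]=15≥15); i<j, swap → [12, 5, 17, 10, 4, 3, 9, 8, 14, 11, 2, 18, 15]
j→10 (v[10]=2≤15), i→2 (v[2]=17≥15); i<j, swap → [12, 5, 2, 10, 4, 3, 9, 8, 14, 11, 17, 18, 15]
j→9, i→10; i≥j, return j=9. v = [12, 5, 2, 10, 4, 3, 9, 8, 14, 11, 17, 18, 15]

[12, 5, 2, 10, 4, 3, 9, 8, 14, 11, 17, 18, 15]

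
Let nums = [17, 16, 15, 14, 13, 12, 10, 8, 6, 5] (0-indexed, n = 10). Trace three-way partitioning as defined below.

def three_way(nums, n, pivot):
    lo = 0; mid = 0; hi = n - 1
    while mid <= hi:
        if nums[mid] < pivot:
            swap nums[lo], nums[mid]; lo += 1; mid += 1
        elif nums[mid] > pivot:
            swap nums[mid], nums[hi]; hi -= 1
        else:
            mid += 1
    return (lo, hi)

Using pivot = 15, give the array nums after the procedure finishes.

[5, 6, 14, 13, 12, 10, 8, 15, 16, 17]

pivot = 15; lo=0, mid=0, hi=9
nums[mid]=17>15: swap nums[0],nums[9]; hi=8 → [5, 16, 15, 14, 13, 12, 10, 8, 6, 17]
nums[mid]=5<15: swap nums[0],nums[0]; lo=1,mid=1 → [5, 16, 15, 14, 13, 12, 10, 8, 6, 17]
nums[mid]=16>15: swap nums[1],nums[8]; hi=7 → [5, 6, 15, 14, 13, 12, 10, 8, 16, 17]
nums[mid]=6<15: swap nums[1],nums[1]; lo=2,mid=2 → [5, 6, 15, 14, 13, 12, 10, 8, 16, 17]
nums[mid]=15=15: mid=3
nums[mid]=14<15: swap nums[2],nums[3]; lo=3,mid=4 → [5, 6, 14, 15, 13, 12, 10, 8, 16, 17]
nums[mid]=13<15: swap nums[3],nums[4]; lo=4,mid=5 → [5, 6, 14, 13, 15, 12, 10, 8, 16, 17]
nums[mid]=12<15: swap nums[4],nums[5]; lo=5,mid=6 → [5, 6, 14, 13, 12, 15, 10, 8, 16, 17]
nums[mid]=10<15: swap nums[5],nums[6]; lo=6,mid=7 → [5, 6, 14, 13, 12, 10, 15, 8, 16, 17]
nums[mid]=8<15: swap nums[6],nums[7]; lo=7,mid=8 → [5, 6, 14, 13, 12, 10, 8, 15, 16, 17]
end: lo=7, hi=7; nums = [5, 6, 14, 13, 12, 10, 8, 15, 16, 17]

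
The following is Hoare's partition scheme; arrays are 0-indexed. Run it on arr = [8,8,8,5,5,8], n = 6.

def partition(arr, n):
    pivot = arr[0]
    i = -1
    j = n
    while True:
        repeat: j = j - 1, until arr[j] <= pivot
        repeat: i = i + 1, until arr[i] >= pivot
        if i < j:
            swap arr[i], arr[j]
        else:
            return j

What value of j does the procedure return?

2

pivot=8
j stops at 5 (8), i stops at 0 (8); swap ⇒ [8,8,8,5,5,8]
j stops at 4 (5), i stops at 1 (8); swap ⇒ [8,5,8,5,8,8]
j stops at 3 (5), i stops at 2 (8); swap ⇒ [8,5,5,8,8,8]
j stops at 2, i stops at 3; i≥j ⇒ return 2. arr=[8,5,5,8,8,8]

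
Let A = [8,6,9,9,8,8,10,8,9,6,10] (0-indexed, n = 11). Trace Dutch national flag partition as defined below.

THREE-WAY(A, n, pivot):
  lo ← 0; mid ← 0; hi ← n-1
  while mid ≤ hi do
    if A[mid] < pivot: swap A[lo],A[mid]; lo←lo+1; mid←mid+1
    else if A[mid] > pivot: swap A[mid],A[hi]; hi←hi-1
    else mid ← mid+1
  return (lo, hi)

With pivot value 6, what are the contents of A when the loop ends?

[6,6,9,8,8,10,8,9,9,10,8]

pivot = 6; lo=0, mid=0, hi=10
A[mid]=8>6: swap A[0],A[10]; hi=9 → [10,6,9,9,8,8,10,8,9,6,8]
A[mid]=10>6: swap A[0],A[9]; hi=8 → [6,6,9,9,8,8,10,8,9,10,8]
A[mid]=6=6: mid=1
A[mid]=6=6: mid=2
A[mid]=9>6: swap A[2],A[8]; hi=7 → [6,6,9,9,8,8,10,8,9,10,8]
A[mid]=9>6: swap A[2],A[7]; hi=6 → [6,6,8,9,8,8,10,9,9,10,8]
A[mid]=8>6: swap A[2],A[6]; hi=5 → [6,6,10,9,8,8,8,9,9,10,8]
A[mid]=10>6: swap A[2],A[5]; hi=4 → [6,6,8,9,8,10,8,9,9,10,8]
A[mid]=8>6: swap A[2],A[4]; hi=3 → [6,6,8,9,8,10,8,9,9,10,8]
A[mid]=8>6: swap A[2],A[3]; hi=2 → [6,6,9,8,8,10,8,9,9,10,8]
A[mid]=9>6: swap A[2],A[2]; hi=1 → [6,6,9,8,8,10,8,9,9,10,8]
end: lo=0, hi=1; A = [6,6,9,8,8,10,8,9,9,10,8]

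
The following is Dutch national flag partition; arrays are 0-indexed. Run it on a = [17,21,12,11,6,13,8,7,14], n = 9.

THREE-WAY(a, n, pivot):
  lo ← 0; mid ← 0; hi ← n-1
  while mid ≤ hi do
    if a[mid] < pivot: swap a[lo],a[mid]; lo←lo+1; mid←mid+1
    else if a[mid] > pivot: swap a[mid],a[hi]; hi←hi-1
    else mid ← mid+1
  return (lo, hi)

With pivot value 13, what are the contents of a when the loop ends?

pivot = 13; lo=0, mid=0, hi=8
a[mid]=17>13: swap a[0],a[8]; hi=7 → [14,21,12,11,6,13,8,7,17]
a[mid]=14>13: swap a[0],a[7]; hi=6 → [7,21,12,11,6,13,8,14,17]
a[mid]=7<13: swap a[0],a[0]; lo=1,mid=1 → [7,21,12,11,6,13,8,14,17]
a[mid]=21>13: swap a[1],a[6]; hi=5 → [7,8,12,11,6,13,21,14,17]
a[mid]=8<13: swap a[1],a[1]; lo=2,mid=2 → [7,8,12,11,6,13,21,14,17]
a[mid]=12<13: swap a[2],a[2]; lo=3,mid=3 → [7,8,12,11,6,13,21,14,17]
a[mid]=11<13: swap a[3],a[3]; lo=4,mid=4 → [7,8,12,11,6,13,21,14,17]
a[mid]=6<13: swap a[4],a[4]; lo=5,mid=5 → [7,8,12,11,6,13,21,14,17]
a[mid]=13=13: mid=6
end: lo=5, hi=5; a = [7,8,12,11,6,13,21,14,17]

[7,8,12,11,6,13,21,14,17]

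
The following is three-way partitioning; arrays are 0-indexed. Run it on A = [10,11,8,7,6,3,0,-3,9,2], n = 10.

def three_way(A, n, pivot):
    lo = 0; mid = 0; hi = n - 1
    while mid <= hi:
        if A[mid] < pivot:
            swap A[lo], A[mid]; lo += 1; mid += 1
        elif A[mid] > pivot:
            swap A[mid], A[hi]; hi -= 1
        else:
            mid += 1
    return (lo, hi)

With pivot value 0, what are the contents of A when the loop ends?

[-3,0,7,6,3,8,11,9,2,10]

pivot = 0; lo=0, mid=0, hi=9
A[mid]=10>0: swap A[0],A[9]; hi=8 → [2,11,8,7,6,3,0,-3,9,10]
A[mid]=2>0: swap A[0],A[8]; hi=7 → [9,11,8,7,6,3,0,-3,2,10]
A[mid]=9>0: swap A[0],A[7]; hi=6 → [-3,11,8,7,6,3,0,9,2,10]
A[mid]=-3<0: swap A[0],A[0]; lo=1,mid=1 → [-3,11,8,7,6,3,0,9,2,10]
A[mid]=11>0: swap A[1],A[6]; hi=5 → [-3,0,8,7,6,3,11,9,2,10]
A[mid]=0=0: mid=2
A[mid]=8>0: swap A[2],A[5]; hi=4 → [-3,0,3,7,6,8,11,9,2,10]
A[mid]=3>0: swap A[2],A[4]; hi=3 → [-3,0,6,7,3,8,11,9,2,10]
A[mid]=6>0: swap A[2],A[3]; hi=2 → [-3,0,7,6,3,8,11,9,2,10]
A[mid]=7>0: swap A[2],A[2]; hi=1 → [-3,0,7,6,3,8,11,9,2,10]
end: lo=1, hi=1; A = [-3,0,7,6,3,8,11,9,2,10]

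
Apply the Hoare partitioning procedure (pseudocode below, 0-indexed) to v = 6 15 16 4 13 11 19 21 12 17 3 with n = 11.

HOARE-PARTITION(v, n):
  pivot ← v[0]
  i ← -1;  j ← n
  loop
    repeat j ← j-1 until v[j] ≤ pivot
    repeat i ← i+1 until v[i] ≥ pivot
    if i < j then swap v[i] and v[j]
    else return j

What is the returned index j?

pivot = v[0] = 6; i = -1, j = 11
j→10 (v[10]=3≤6), i→0 (v[0]=6≥6); i<j, swap → 3 15 16 4 13 11 19 21 12 17 6
j→3 (v[3]=4≤6), i→1 (v[1]=15≥6); i<j, swap → 3 4 16 15 13 11 19 21 12 17 6
j→1, i→2; i≥j, return j=1. v = 3 4 16 15 13 11 19 21 12 17 6

1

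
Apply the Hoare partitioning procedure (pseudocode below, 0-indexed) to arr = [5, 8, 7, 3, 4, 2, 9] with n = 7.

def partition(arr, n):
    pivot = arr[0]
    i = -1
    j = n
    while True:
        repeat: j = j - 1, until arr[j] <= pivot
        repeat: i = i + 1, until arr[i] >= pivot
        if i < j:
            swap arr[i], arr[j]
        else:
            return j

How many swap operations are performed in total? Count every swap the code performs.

pivot = arr[0] = 5; i = -1, j = 7
j→5 (arr[5]=2≤5), i→0 (arr[0]=5≥5); i<j, swap → [2, 8, 7, 3, 4, 5, 9]
j→4 (arr[4]=4≤5), i→1 (arr[1]=8≥5); i<j, swap → [2, 4, 7, 3, 8, 5, 9]
j→3 (arr[3]=3≤5), i→2 (arr[2]=7≥5); i<j, swap → [2, 4, 3, 7, 8, 5, 9]
j→2, i→3; i≥j, return j=2. arr = [2, 4, 3, 7, 8, 5, 9]

3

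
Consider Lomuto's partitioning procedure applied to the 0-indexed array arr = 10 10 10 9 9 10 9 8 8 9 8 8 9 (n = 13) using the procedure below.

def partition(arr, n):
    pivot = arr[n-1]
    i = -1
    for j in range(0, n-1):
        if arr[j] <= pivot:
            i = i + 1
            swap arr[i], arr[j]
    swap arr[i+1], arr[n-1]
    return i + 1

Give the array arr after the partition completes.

pivot = arr[12] = 9; i = -1
j=0: arr[0]=10 > 9 → no swap
j=1: arr[1]=10 > 9 → no swap
j=2: arr[2]=10 > 9 → no swap
j=3: arr[3]=9 ≤ 9 → i=0, swap arr[0],arr[3] → 9 10 10 10 9 10 9 8 8 9 8 8 9
j=4: arr[4]=9 ≤ 9 → i=1, swap arr[1],arr[4] → 9 9 10 10 10 10 9 8 8 9 8 8 9
j=5: arr[5]=10 > 9 → no swap
j=6: arr[6]=9 ≤ 9 → i=2, swap arr[2],arr[6] → 9 9 9 10 10 10 10 8 8 9 8 8 9
j=7: arr[7]=8 ≤ 9 → i=3, swap arr[3],arr[7] → 9 9 9 8 10 10 10 10 8 9 8 8 9
j=8: arr[8]=8 ≤ 9 → i=4, swap arr[4],arr[8] → 9 9 9 8 8 10 10 10 10 9 8 8 9
j=9: arr[9]=9 ≤ 9 → i=5, swap arr[5],arr[9] → 9 9 9 8 8 9 10 10 10 10 8 8 9
j=10: arr[10]=8 ≤ 9 → i=6, swap arr[6],arr[10] → 9 9 9 8 8 9 8 10 10 10 10 8 9
j=11: arr[11]=8 ≤ 9 → i=7, swap arr[7],arr[11] → 9 9 9 8 8 9 8 8 10 10 10 10 9
final swap arr[8],arr[12] → 9 9 9 8 8 9 8 8 9 10 10 10 10; return 8

9 9 9 8 8 9 8 8 9 10 10 10 10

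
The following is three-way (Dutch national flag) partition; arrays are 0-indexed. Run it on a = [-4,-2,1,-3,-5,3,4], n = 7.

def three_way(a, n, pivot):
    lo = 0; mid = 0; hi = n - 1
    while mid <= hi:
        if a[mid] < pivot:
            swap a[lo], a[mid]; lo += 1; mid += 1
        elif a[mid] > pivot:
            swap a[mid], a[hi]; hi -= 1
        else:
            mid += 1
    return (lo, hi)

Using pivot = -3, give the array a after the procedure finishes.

[-4,-5,-3,1,3,4,-2]

lo=0 mid=0 hi=6
-4<-3: swap(0,0), lo=1 mid=1 ⇒ [-4,-2,1,-3,-5,3,4]
-2>-3: swap(1,6), hi=5 ⇒ [-4,4,1,-3,-5,3,-2]
4>-3: swap(1,5), hi=4 ⇒ [-4,3,1,-3,-5,4,-2]
3>-3: swap(1,4), hi=3 ⇒ [-4,-5,1,-3,3,4,-2]
-5<-3: swap(1,1), lo=2 mid=2 ⇒ [-4,-5,1,-3,3,4,-2]
1>-3: swap(2,3), hi=2 ⇒ [-4,-5,-3,1,3,4,-2]
-3=-3: mid=3
done. lo=2 hi=2; a=[-4,-5,-3,1,3,4,-2]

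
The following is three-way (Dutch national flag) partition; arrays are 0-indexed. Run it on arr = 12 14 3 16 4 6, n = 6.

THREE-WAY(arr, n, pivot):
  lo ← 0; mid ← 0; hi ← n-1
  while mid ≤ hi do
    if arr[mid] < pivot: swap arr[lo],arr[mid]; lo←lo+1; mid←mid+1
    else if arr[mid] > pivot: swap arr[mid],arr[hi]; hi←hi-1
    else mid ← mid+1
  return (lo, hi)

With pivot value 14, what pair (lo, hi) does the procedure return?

(4, 4)

lo=0 mid=0 hi=5
12<14: swap(0,0), lo=1 mid=1 ⇒ 12 14 3 16 4 6
14=14: mid=2
3<14: swap(1,2), lo=2 mid=3 ⇒ 12 3 14 16 4 6
16>14: swap(3,5), hi=4 ⇒ 12 3 14 6 4 16
6<14: swap(2,3), lo=3 mid=4 ⇒ 12 3 6 14 4 16
4<14: swap(3,4), lo=4 mid=5 ⇒ 12 3 6 4 14 16
done. lo=4 hi=4; arr=12 3 6 4 14 16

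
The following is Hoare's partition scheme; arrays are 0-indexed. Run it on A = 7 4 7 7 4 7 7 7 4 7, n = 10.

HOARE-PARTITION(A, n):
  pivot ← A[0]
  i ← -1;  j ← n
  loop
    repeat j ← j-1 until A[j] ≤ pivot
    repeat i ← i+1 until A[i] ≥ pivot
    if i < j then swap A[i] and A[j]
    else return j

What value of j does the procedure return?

pivot = A[0] = 7; i = -1, j = 10
j→9 (A[9]=7≤7), i→0 (A[0]=7≥7); i<j, swap → 7 4 7 7 4 7 7 7 4 7
j→8 (A[8]=4≤7), i→2 (A[2]=7≥7); i<j, swap → 7 4 4 7 4 7 7 7 7 7
j→7 (A[7]=7≤7), i→3 (A[3]=7≥7); i<j, swap → 7 4 4 7 4 7 7 7 7 7
j→6 (A[6]=7≤7), i→5 (A[5]=7≥7); i<j, swap → 7 4 4 7 4 7 7 7 7 7
j→5, i→6; i≥j, return j=5. A = 7 4 4 7 4 7 7 7 7 7

5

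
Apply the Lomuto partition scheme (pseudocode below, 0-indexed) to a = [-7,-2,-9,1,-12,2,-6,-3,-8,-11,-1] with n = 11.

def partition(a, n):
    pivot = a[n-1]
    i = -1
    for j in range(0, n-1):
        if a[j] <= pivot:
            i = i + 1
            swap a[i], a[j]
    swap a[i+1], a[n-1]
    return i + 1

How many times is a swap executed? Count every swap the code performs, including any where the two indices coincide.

9

pivot = a[10] = -1; i = -1
j=0: a[0]=-7 ≤ -1 → i=0, swap a[0],a[0] (no change) → [-7,-2,-9,1,-12,2,-6,-3,-8,-11,-1]
j=1: a[1]=-2 ≤ -1 → i=1, swap a[1],a[1] (no change) → [-7,-2,-9,1,-12,2,-6,-3,-8,-11,-1]
j=2: a[2]=-9 ≤ -1 → i=2, swap a[2],a[2] (no change) → [-7,-2,-9,1,-12,2,-6,-3,-8,-11,-1]
j=3: a[3]=1 > -1 → no swap
j=4: a[4]=-12 ≤ -1 → i=3, swap a[3],a[4] → [-7,-2,-9,-12,1,2,-6,-3,-8,-11,-1]
j=5: a[5]=2 > -1 → no swap
j=6: a[6]=-6 ≤ -1 → i=4, swap a[4],a[6] → [-7,-2,-9,-12,-6,2,1,-3,-8,-11,-1]
j=7: a[7]=-3 ≤ -1 → i=5, swap a[5],a[7] → [-7,-2,-9,-12,-6,-3,1,2,-8,-11,-1]
j=8: a[8]=-8 ≤ -1 → i=6, swap a[6],a[8] → [-7,-2,-9,-12,-6,-3,-8,2,1,-11,-1]
j=9: a[9]=-11 ≤ -1 → i=7, swap a[7],a[9] → [-7,-2,-9,-12,-6,-3,-8,-11,1,2,-1]
final swap a[8],a[10] → [-7,-2,-9,-12,-6,-3,-8,-11,-1,2,1]; return 8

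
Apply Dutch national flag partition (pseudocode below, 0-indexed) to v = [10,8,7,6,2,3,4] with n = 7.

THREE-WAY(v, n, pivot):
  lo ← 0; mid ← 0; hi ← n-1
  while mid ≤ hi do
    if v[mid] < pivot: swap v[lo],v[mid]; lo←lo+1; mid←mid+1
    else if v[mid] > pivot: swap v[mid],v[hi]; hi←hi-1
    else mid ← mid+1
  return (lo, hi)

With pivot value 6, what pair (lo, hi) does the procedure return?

lo=0 mid=0 hi=6
10>6: swap(0,6), hi=5 ⇒ [4,8,7,6,2,3,10]
4<6: swap(0,0), lo=1 mid=1 ⇒ [4,8,7,6,2,3,10]
8>6: swap(1,5), hi=4 ⇒ [4,3,7,6,2,8,10]
3<6: swap(1,1), lo=2 mid=2 ⇒ [4,3,7,6,2,8,10]
7>6: swap(2,4), hi=3 ⇒ [4,3,2,6,7,8,10]
2<6: swap(2,2), lo=3 mid=3 ⇒ [4,3,2,6,7,8,10]
6=6: mid=4
done. lo=3 hi=3; v=[4,3,2,6,7,8,10]

(3, 3)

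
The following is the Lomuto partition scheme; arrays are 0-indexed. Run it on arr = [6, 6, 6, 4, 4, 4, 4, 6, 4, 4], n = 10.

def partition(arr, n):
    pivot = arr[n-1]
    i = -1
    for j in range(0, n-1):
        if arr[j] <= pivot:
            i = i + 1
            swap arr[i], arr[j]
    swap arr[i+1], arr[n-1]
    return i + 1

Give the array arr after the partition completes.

[4, 4, 4, 4, 4, 4, 6, 6, 6, 6]

pivot = arr[9] = 4; i = -1
j=0: arr[0]=6 > 4 → no swap
j=1: arr[1]=6 > 4 → no swap
j=2: arr[2]=6 > 4 → no swap
j=3: arr[3]=4 ≤ 4 → i=0, swap arr[0],arr[3] → [4, 6, 6, 6, 4, 4, 4, 6, 4, 4]
j=4: arr[4]=4 ≤ 4 → i=1, swap arr[1],arr[4] → [4, 4, 6, 6, 6, 4, 4, 6, 4, 4]
j=5: arr[5]=4 ≤ 4 → i=2, swap arr[2],arr[5] → [4, 4, 4, 6, 6, 6, 4, 6, 4, 4]
j=6: arr[6]=4 ≤ 4 → i=3, swap arr[3],arr[6] → [4, 4, 4, 4, 6, 6, 6, 6, 4, 4]
j=7: arr[7]=6 > 4 → no swap
j=8: arr[8]=4 ≤ 4 → i=4, swap arr[4],arr[8] → [4, 4, 4, 4, 4, 6, 6, 6, 6, 4]
final swap arr[5],arr[9] → [4, 4, 4, 4, 4, 4, 6, 6, 6, 6]; return 5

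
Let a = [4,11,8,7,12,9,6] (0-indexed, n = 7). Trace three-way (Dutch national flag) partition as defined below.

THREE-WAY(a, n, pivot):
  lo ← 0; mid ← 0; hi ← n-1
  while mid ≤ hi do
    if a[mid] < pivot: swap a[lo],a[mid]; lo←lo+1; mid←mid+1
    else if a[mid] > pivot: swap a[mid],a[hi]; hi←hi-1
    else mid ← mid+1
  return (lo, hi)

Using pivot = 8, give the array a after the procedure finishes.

pivot = 8; lo=0, mid=0, hi=6
a[mid]=4<8: swap a[0],a[0]; lo=1,mid=1 → [4,11,8,7,12,9,6]
a[mid]=11>8: swap a[1],a[6]; hi=5 → [4,6,8,7,12,9,11]
a[mid]=6<8: swap a[1],a[1]; lo=2,mid=2 → [4,6,8,7,12,9,11]
a[mid]=8=8: mid=3
a[mid]=7<8: swap a[2],a[3]; lo=3,mid=4 → [4,6,7,8,12,9,11]
a[mid]=12>8: swap a[4],a[5]; hi=4 → [4,6,7,8,9,12,11]
a[mid]=9>8: swap a[4],a[4]; hi=3 → [4,6,7,8,9,12,11]
end: lo=3, hi=3; a = [4,6,7,8,9,12,11]

[4,6,7,8,9,12,11]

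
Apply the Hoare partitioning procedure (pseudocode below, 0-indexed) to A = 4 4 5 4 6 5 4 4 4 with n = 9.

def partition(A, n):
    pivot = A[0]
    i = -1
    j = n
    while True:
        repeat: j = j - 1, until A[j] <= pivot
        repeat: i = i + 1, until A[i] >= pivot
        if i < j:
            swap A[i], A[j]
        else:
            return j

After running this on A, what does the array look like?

4 4 4 4 6 5 5 4 4

pivot = A[0] = 4; i = -1, j = 9
j→8 (A[8]=4≤4), i→0 (A[0]=4≥4); i<j, swap → 4 4 5 4 6 5 4 4 4
j→7 (A[7]=4≤4), i→1 (A[1]=4≥4); i<j, swap → 4 4 5 4 6 5 4 4 4
j→6 (A[6]=4≤4), i→2 (A[2]=5≥4); i<j, swap → 4 4 4 4 6 5 5 4 4
j→3, i→3; i≥j, return j=3. A = 4 4 4 4 6 5 5 4 4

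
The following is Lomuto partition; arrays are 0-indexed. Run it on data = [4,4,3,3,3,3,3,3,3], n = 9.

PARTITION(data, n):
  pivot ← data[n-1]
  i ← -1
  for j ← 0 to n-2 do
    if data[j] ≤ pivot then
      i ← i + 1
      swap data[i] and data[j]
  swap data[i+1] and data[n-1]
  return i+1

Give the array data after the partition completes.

pivot = data[8] = 3; i = -1
j=0: data[0]=4 > 3 → no swap
j=1: data[1]=4 > 3 → no swap
j=2: data[2]=3 ≤ 3 → i=0, swap data[0],data[2] → [3,4,4,3,3,3,3,3,3]
j=3: data[3]=3 ≤ 3 → i=1, swap data[1],data[3] → [3,3,4,4,3,3,3,3,3]
j=4: data[4]=3 ≤ 3 → i=2, swap data[2],data[4] → [3,3,3,4,4,3,3,3,3]
j=5: data[5]=3 ≤ 3 → i=3, swap data[3],data[5] → [3,3,3,3,4,4,3,3,3]
j=6: data[6]=3 ≤ 3 → i=4, swap data[4],data[6] → [3,3,3,3,3,4,4,3,3]
j=7: data[7]=3 ≤ 3 → i=5, swap data[5],data[7] → [3,3,3,3,3,3,4,4,3]
final swap data[6],data[8] → [3,3,3,3,3,3,3,4,4]; return 6

[3,3,3,3,3,3,3,4,4]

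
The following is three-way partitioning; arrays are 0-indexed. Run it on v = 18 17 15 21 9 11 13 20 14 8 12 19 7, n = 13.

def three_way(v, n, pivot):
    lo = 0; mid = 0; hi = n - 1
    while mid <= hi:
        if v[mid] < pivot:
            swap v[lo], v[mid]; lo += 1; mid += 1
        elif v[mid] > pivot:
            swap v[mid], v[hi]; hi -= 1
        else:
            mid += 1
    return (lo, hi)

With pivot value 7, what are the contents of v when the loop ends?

7 15 21 9 11 13 20 14 8 12 19 17 18

pivot = 7; lo=0, mid=0, hi=12
v[mid]=18>7: swap v[0],v[12]; hi=11 → 7 17 15 21 9 11 13 20 14 8 12 19 18
v[mid]=7=7: mid=1
v[mid]=17>7: swap v[1],v[11]; hi=10 → 7 19 15 21 9 11 13 20 14 8 12 17 18
v[mid]=19>7: swap v[1],v[10]; hi=9 → 7 12 15 21 9 11 13 20 14 8 19 17 18
v[mid]=12>7: swap v[1],v[9]; hi=8 → 7 8 15 21 9 11 13 20 14 12 19 17 18
v[mid]=8>7: swap v[1],v[8]; hi=7 → 7 14 15 21 9 11 13 20 8 12 19 17 18
v[mid]=14>7: swap v[1],v[7]; hi=6 → 7 20 15 21 9 11 13 14 8 12 19 17 18
v[mid]=20>7: swap v[1],v[6]; hi=5 → 7 13 15 21 9 11 20 14 8 12 19 17 18
v[mid]=13>7: swap v[1],v[5]; hi=4 → 7 11 15 21 9 13 20 14 8 12 19 17 18
v[mid]=11>7: swap v[1],v[4]; hi=3 → 7 9 15 21 11 13 20 14 8 12 19 17 18
v[mid]=9>7: swap v[1],v[3]; hi=2 → 7 21 15 9 11 13 20 14 8 12 19 17 18
v[mid]=21>7: swap v[1],v[2]; hi=1 → 7 15 21 9 11 13 20 14 8 12 19 17 18
v[mid]=15>7: swap v[1],v[1]; hi=0 → 7 15 21 9 11 13 20 14 8 12 19 17 18
end: lo=0, hi=0; v = 7 15 21 9 11 13 20 14 8 12 19 17 18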